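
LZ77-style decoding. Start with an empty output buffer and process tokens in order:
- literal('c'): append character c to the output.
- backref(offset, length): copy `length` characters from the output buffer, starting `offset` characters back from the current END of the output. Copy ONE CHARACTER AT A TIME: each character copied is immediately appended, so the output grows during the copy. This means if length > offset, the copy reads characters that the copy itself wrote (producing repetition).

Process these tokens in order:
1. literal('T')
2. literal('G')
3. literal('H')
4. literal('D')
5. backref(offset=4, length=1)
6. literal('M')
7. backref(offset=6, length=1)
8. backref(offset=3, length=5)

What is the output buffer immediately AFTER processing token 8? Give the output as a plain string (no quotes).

Answer: TGHDTMTTMTTM

Derivation:
Token 1: literal('T'). Output: "T"
Token 2: literal('G'). Output: "TG"
Token 3: literal('H'). Output: "TGH"
Token 4: literal('D'). Output: "TGHD"
Token 5: backref(off=4, len=1). Copied 'T' from pos 0. Output: "TGHDT"
Token 6: literal('M'). Output: "TGHDTM"
Token 7: backref(off=6, len=1). Copied 'T' from pos 0. Output: "TGHDTMT"
Token 8: backref(off=3, len=5) (overlapping!). Copied 'TMTTM' from pos 4. Output: "TGHDTMTTMTTM"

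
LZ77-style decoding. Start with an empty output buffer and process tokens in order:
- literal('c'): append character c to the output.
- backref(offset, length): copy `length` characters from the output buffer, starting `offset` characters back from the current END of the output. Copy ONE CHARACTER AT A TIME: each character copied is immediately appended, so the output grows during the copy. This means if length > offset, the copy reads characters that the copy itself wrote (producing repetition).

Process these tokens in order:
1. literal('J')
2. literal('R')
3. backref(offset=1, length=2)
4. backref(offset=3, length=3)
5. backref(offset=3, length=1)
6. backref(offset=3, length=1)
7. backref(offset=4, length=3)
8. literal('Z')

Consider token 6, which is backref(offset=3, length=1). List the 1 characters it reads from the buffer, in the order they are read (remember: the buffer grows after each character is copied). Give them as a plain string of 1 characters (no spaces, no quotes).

Token 1: literal('J'). Output: "J"
Token 2: literal('R'). Output: "JR"
Token 3: backref(off=1, len=2) (overlapping!). Copied 'RR' from pos 1. Output: "JRRR"
Token 4: backref(off=3, len=3). Copied 'RRR' from pos 1. Output: "JRRRRRR"
Token 5: backref(off=3, len=1). Copied 'R' from pos 4. Output: "JRRRRRRR"
Token 6: backref(off=3, len=1). Buffer before: "JRRRRRRR" (len 8)
  byte 1: read out[5]='R', append. Buffer now: "JRRRRRRRR"

Answer: R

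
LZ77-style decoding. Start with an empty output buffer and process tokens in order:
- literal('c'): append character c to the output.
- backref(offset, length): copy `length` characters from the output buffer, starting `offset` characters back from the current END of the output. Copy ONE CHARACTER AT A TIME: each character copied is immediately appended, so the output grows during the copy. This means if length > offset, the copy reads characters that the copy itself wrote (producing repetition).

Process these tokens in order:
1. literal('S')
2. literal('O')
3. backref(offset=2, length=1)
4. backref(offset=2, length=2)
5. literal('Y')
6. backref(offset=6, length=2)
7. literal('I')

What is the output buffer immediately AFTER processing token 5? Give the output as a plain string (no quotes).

Answer: SOSOSY

Derivation:
Token 1: literal('S'). Output: "S"
Token 2: literal('O'). Output: "SO"
Token 3: backref(off=2, len=1). Copied 'S' from pos 0. Output: "SOS"
Token 4: backref(off=2, len=2). Copied 'OS' from pos 1. Output: "SOSOS"
Token 5: literal('Y'). Output: "SOSOSY"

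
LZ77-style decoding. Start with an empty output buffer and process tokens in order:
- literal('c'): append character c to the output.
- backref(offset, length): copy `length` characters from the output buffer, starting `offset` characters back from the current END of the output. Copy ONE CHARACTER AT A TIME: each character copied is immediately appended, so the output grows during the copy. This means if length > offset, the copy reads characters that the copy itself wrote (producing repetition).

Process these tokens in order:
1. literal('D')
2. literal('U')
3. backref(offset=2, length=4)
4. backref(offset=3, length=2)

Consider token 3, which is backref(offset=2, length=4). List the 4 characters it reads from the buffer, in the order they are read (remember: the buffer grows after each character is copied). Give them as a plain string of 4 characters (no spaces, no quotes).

Token 1: literal('D'). Output: "D"
Token 2: literal('U'). Output: "DU"
Token 3: backref(off=2, len=4). Buffer before: "DU" (len 2)
  byte 1: read out[0]='D', append. Buffer now: "DUD"
  byte 2: read out[1]='U', append. Buffer now: "DUDU"
  byte 3: read out[2]='D', append. Buffer now: "DUDUD"
  byte 4: read out[3]='U', append. Buffer now: "DUDUDU"

Answer: DUDU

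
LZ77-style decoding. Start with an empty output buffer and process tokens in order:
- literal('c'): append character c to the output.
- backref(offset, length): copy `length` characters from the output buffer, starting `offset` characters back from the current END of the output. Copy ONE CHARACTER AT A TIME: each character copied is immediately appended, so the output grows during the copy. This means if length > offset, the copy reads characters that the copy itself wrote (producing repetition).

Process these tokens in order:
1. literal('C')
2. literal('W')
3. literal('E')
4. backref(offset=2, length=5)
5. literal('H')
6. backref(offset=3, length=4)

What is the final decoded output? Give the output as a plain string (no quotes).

Answer: CWEWEWEWHEWHE

Derivation:
Token 1: literal('C'). Output: "C"
Token 2: literal('W'). Output: "CW"
Token 3: literal('E'). Output: "CWE"
Token 4: backref(off=2, len=5) (overlapping!). Copied 'WEWEW' from pos 1. Output: "CWEWEWEW"
Token 5: literal('H'). Output: "CWEWEWEWH"
Token 6: backref(off=3, len=4) (overlapping!). Copied 'EWHE' from pos 6. Output: "CWEWEWEWHEWHE"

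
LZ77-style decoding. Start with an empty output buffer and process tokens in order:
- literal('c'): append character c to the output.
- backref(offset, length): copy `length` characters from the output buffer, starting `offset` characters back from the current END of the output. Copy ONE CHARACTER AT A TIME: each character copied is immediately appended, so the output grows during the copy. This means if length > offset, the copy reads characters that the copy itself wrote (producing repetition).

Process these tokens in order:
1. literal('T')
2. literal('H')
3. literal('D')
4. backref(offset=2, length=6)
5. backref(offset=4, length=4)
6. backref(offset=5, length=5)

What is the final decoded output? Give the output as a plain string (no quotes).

Answer: THDHDHDHDHDHDDHDHD

Derivation:
Token 1: literal('T'). Output: "T"
Token 2: literal('H'). Output: "TH"
Token 3: literal('D'). Output: "THD"
Token 4: backref(off=2, len=6) (overlapping!). Copied 'HDHDHD' from pos 1. Output: "THDHDHDHD"
Token 5: backref(off=4, len=4). Copied 'HDHD' from pos 5. Output: "THDHDHDHDHDHD"
Token 6: backref(off=5, len=5). Copied 'DHDHD' from pos 8. Output: "THDHDHDHDHDHDDHDHD"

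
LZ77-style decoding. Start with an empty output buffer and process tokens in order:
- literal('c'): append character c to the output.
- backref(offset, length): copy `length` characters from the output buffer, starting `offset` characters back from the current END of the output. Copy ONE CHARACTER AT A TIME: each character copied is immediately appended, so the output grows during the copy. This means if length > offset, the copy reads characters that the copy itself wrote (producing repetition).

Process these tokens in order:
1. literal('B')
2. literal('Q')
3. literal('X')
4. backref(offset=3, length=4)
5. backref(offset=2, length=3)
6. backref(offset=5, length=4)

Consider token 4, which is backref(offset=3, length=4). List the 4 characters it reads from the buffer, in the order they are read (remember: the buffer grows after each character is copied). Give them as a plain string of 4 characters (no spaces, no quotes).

Token 1: literal('B'). Output: "B"
Token 2: literal('Q'). Output: "BQ"
Token 3: literal('X'). Output: "BQX"
Token 4: backref(off=3, len=4). Buffer before: "BQX" (len 3)
  byte 1: read out[0]='B', append. Buffer now: "BQXB"
  byte 2: read out[1]='Q', append. Buffer now: "BQXBQ"
  byte 3: read out[2]='X', append. Buffer now: "BQXBQX"
  byte 4: read out[3]='B', append. Buffer now: "BQXBQXB"

Answer: BQXB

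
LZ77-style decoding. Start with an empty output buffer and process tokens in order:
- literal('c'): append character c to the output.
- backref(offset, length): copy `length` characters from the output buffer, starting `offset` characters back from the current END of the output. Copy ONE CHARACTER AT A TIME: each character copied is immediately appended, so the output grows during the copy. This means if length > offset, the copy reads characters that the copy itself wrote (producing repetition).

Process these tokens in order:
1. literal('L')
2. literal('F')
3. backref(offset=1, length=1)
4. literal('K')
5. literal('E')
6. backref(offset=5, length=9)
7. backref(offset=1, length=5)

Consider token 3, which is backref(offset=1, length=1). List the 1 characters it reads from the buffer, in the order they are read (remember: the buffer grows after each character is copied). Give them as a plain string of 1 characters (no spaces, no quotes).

Answer: F

Derivation:
Token 1: literal('L'). Output: "L"
Token 2: literal('F'). Output: "LF"
Token 3: backref(off=1, len=1). Buffer before: "LF" (len 2)
  byte 1: read out[1]='F', append. Buffer now: "LFF"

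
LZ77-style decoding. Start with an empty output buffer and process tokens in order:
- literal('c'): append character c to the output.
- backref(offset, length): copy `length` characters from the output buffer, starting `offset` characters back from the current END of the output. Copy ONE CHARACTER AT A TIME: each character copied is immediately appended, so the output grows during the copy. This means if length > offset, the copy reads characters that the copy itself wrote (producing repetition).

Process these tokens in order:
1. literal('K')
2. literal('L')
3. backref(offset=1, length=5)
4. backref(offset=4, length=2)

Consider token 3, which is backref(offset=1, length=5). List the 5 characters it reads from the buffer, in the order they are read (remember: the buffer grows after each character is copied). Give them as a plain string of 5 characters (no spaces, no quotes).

Answer: LLLLL

Derivation:
Token 1: literal('K'). Output: "K"
Token 2: literal('L'). Output: "KL"
Token 3: backref(off=1, len=5). Buffer before: "KL" (len 2)
  byte 1: read out[1]='L', append. Buffer now: "KLL"
  byte 2: read out[2]='L', append. Buffer now: "KLLL"
  byte 3: read out[3]='L', append. Buffer now: "KLLLL"
  byte 4: read out[4]='L', append. Buffer now: "KLLLLL"
  byte 5: read out[5]='L', append. Buffer now: "KLLLLLL"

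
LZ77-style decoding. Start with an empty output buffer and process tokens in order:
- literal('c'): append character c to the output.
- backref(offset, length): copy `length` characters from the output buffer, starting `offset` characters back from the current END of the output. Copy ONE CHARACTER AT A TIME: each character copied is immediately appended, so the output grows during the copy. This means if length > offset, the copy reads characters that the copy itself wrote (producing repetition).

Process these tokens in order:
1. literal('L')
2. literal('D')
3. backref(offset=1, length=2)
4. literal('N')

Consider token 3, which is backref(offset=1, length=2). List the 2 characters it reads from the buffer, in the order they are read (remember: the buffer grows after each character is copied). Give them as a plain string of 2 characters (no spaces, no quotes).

Token 1: literal('L'). Output: "L"
Token 2: literal('D'). Output: "LD"
Token 3: backref(off=1, len=2). Buffer before: "LD" (len 2)
  byte 1: read out[1]='D', append. Buffer now: "LDD"
  byte 2: read out[2]='D', append. Buffer now: "LDDD"

Answer: DD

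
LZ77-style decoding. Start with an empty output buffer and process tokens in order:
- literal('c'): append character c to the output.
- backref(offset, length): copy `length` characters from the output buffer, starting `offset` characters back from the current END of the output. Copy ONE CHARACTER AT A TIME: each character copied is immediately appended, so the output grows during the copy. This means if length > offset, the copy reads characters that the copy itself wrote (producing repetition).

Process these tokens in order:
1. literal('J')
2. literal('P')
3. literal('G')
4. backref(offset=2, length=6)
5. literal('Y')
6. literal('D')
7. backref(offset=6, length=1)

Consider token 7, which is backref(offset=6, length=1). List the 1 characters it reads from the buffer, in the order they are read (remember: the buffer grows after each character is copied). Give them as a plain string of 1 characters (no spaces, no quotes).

Answer: P

Derivation:
Token 1: literal('J'). Output: "J"
Token 2: literal('P'). Output: "JP"
Token 3: literal('G'). Output: "JPG"
Token 4: backref(off=2, len=6) (overlapping!). Copied 'PGPGPG' from pos 1. Output: "JPGPGPGPG"
Token 5: literal('Y'). Output: "JPGPGPGPGY"
Token 6: literal('D'). Output: "JPGPGPGPGYD"
Token 7: backref(off=6, len=1). Buffer before: "JPGPGPGPGYD" (len 11)
  byte 1: read out[5]='P', append. Buffer now: "JPGPGPGPGYDP"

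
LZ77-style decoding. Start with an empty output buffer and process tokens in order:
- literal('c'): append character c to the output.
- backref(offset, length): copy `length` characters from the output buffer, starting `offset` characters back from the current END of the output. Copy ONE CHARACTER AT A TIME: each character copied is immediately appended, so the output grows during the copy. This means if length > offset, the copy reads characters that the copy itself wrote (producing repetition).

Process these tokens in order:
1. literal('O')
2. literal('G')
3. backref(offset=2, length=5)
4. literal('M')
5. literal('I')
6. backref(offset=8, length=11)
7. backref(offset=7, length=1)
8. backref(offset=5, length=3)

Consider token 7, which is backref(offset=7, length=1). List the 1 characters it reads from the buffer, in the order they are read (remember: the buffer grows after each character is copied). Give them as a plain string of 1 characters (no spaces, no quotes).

Token 1: literal('O'). Output: "O"
Token 2: literal('G'). Output: "OG"
Token 3: backref(off=2, len=5) (overlapping!). Copied 'OGOGO' from pos 0. Output: "OGOGOGO"
Token 4: literal('M'). Output: "OGOGOGOM"
Token 5: literal('I'). Output: "OGOGOGOMI"
Token 6: backref(off=8, len=11) (overlapping!). Copied 'GOGOGOMIGOG' from pos 1. Output: "OGOGOGOMIGOGOGOMIGOG"
Token 7: backref(off=7, len=1). Buffer before: "OGOGOGOMIGOGOGOMIGOG" (len 20)
  byte 1: read out[13]='G', append. Buffer now: "OGOGOGOMIGOGOGOMIGOGG"

Answer: G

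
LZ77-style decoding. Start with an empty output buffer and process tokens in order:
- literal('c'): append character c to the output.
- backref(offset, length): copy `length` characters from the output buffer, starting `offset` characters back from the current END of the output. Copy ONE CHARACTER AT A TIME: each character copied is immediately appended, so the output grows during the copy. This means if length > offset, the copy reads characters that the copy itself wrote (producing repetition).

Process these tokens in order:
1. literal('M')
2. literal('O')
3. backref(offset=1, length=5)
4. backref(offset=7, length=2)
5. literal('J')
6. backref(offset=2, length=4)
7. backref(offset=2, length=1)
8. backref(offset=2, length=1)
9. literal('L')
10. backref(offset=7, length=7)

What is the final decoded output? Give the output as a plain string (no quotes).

Token 1: literal('M'). Output: "M"
Token 2: literal('O'). Output: "MO"
Token 3: backref(off=1, len=5) (overlapping!). Copied 'OOOOO' from pos 1. Output: "MOOOOOO"
Token 4: backref(off=7, len=2). Copied 'MO' from pos 0. Output: "MOOOOOOMO"
Token 5: literal('J'). Output: "MOOOOOOMOJ"
Token 6: backref(off=2, len=4) (overlapping!). Copied 'OJOJ' from pos 8. Output: "MOOOOOOMOJOJOJ"
Token 7: backref(off=2, len=1). Copied 'O' from pos 12. Output: "MOOOOOOMOJOJOJO"
Token 8: backref(off=2, len=1). Copied 'J' from pos 13. Output: "MOOOOOOMOJOJOJOJ"
Token 9: literal('L'). Output: "MOOOOOOMOJOJOJOJL"
Token 10: backref(off=7, len=7). Copied 'OJOJOJL' from pos 10. Output: "MOOOOOOMOJOJOJOJLOJOJOJL"

Answer: MOOOOOOMOJOJOJOJLOJOJOJL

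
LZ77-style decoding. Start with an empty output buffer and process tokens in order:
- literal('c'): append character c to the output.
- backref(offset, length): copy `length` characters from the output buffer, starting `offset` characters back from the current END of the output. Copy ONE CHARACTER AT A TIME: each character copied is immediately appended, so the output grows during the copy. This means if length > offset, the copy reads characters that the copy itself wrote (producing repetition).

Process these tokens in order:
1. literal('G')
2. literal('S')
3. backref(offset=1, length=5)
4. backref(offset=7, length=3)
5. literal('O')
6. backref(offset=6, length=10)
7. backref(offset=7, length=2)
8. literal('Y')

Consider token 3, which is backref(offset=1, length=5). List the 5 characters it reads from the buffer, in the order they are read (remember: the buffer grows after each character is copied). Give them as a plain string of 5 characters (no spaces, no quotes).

Token 1: literal('G'). Output: "G"
Token 2: literal('S'). Output: "GS"
Token 3: backref(off=1, len=5). Buffer before: "GS" (len 2)
  byte 1: read out[1]='S', append. Buffer now: "GSS"
  byte 2: read out[2]='S', append. Buffer now: "GSSS"
  byte 3: read out[3]='S', append. Buffer now: "GSSSS"
  byte 4: read out[4]='S', append. Buffer now: "GSSSSS"
  byte 5: read out[5]='S', append. Buffer now: "GSSSSSS"

Answer: SSSSS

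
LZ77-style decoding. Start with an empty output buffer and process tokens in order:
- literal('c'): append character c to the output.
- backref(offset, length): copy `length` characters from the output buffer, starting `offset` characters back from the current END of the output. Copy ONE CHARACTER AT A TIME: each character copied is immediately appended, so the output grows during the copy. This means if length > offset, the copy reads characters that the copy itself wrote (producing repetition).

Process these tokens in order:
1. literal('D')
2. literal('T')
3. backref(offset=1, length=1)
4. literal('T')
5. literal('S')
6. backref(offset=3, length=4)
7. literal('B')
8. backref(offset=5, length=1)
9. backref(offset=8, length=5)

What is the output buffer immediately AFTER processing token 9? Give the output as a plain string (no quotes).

Token 1: literal('D'). Output: "D"
Token 2: literal('T'). Output: "DT"
Token 3: backref(off=1, len=1). Copied 'T' from pos 1. Output: "DTT"
Token 4: literal('T'). Output: "DTTT"
Token 5: literal('S'). Output: "DTTTS"
Token 6: backref(off=3, len=4) (overlapping!). Copied 'TTST' from pos 2. Output: "DTTTSTTST"
Token 7: literal('B'). Output: "DTTTSTTSTB"
Token 8: backref(off=5, len=1). Copied 'T' from pos 5. Output: "DTTTSTTSTBT"
Token 9: backref(off=8, len=5). Copied 'TSTTS' from pos 3. Output: "DTTTSTTSTBTTSTTS"

Answer: DTTTSTTSTBTTSTTS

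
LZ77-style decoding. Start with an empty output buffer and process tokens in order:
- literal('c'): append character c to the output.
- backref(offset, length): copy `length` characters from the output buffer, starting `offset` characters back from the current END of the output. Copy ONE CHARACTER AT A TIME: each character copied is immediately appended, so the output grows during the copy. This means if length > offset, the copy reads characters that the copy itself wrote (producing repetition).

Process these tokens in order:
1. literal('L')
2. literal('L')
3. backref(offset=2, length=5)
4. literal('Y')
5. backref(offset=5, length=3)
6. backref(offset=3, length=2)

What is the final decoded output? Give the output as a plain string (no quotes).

Token 1: literal('L'). Output: "L"
Token 2: literal('L'). Output: "LL"
Token 3: backref(off=2, len=5) (overlapping!). Copied 'LLLLL' from pos 0. Output: "LLLLLLL"
Token 4: literal('Y'). Output: "LLLLLLLY"
Token 5: backref(off=5, len=3). Copied 'LLL' from pos 3. Output: "LLLLLLLYLLL"
Token 6: backref(off=3, len=2). Copied 'LL' from pos 8. Output: "LLLLLLLYLLLLL"

Answer: LLLLLLLYLLLLL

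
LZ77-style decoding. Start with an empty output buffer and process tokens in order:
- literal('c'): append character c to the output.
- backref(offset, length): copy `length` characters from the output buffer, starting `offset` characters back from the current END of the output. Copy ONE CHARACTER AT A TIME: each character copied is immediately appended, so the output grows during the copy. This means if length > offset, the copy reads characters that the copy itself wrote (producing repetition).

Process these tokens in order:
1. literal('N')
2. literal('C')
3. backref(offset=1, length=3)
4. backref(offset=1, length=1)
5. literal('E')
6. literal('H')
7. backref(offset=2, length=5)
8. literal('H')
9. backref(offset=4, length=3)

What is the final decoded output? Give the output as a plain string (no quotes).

Token 1: literal('N'). Output: "N"
Token 2: literal('C'). Output: "NC"
Token 3: backref(off=1, len=3) (overlapping!). Copied 'CCC' from pos 1. Output: "NCCCC"
Token 4: backref(off=1, len=1). Copied 'C' from pos 4. Output: "NCCCCC"
Token 5: literal('E'). Output: "NCCCCCE"
Token 6: literal('H'). Output: "NCCCCCEH"
Token 7: backref(off=2, len=5) (overlapping!). Copied 'EHEHE' from pos 6. Output: "NCCCCCEHEHEHE"
Token 8: literal('H'). Output: "NCCCCCEHEHEHEH"
Token 9: backref(off=4, len=3). Copied 'EHE' from pos 10. Output: "NCCCCCEHEHEHEHEHE"

Answer: NCCCCCEHEHEHEHEHE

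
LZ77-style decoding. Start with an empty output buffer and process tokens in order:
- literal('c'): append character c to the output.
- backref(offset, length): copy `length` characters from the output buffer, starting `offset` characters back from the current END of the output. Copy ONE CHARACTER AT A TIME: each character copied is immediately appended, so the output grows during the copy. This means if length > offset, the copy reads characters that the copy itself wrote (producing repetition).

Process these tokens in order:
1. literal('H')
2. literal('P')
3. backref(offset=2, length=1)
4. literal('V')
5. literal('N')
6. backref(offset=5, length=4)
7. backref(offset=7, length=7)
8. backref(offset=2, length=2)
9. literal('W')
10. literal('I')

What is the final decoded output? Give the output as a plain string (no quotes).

Answer: HPHVNHPHVHVNHPHVHVWI

Derivation:
Token 1: literal('H'). Output: "H"
Token 2: literal('P'). Output: "HP"
Token 3: backref(off=2, len=1). Copied 'H' from pos 0. Output: "HPH"
Token 4: literal('V'). Output: "HPHV"
Token 5: literal('N'). Output: "HPHVN"
Token 6: backref(off=5, len=4). Copied 'HPHV' from pos 0. Output: "HPHVNHPHV"
Token 7: backref(off=7, len=7). Copied 'HVNHPHV' from pos 2. Output: "HPHVNHPHVHVNHPHV"
Token 8: backref(off=2, len=2). Copied 'HV' from pos 14. Output: "HPHVNHPHVHVNHPHVHV"
Token 9: literal('W'). Output: "HPHVNHPHVHVNHPHVHVW"
Token 10: literal('I'). Output: "HPHVNHPHVHVNHPHVHVWI"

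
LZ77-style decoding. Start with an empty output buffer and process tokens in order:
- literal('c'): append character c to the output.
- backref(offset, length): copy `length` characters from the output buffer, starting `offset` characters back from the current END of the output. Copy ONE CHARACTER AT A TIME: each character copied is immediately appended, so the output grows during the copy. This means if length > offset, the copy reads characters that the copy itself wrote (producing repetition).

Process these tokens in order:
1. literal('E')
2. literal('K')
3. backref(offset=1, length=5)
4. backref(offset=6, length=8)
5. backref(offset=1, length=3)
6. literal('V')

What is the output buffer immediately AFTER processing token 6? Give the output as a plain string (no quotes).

Answer: EKKKKKKKKKKKKKKKKKV

Derivation:
Token 1: literal('E'). Output: "E"
Token 2: literal('K'). Output: "EK"
Token 3: backref(off=1, len=5) (overlapping!). Copied 'KKKKK' from pos 1. Output: "EKKKKKK"
Token 4: backref(off=6, len=8) (overlapping!). Copied 'KKKKKKKK' from pos 1. Output: "EKKKKKKKKKKKKKK"
Token 5: backref(off=1, len=3) (overlapping!). Copied 'KKK' from pos 14. Output: "EKKKKKKKKKKKKKKKKK"
Token 6: literal('V'). Output: "EKKKKKKKKKKKKKKKKKV"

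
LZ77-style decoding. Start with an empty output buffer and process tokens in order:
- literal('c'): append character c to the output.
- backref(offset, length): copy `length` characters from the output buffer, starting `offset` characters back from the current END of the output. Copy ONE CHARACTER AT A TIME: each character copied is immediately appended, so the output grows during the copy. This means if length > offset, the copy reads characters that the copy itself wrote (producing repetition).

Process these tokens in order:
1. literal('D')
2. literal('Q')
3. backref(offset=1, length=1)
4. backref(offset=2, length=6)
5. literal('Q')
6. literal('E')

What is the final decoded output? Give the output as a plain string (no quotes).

Token 1: literal('D'). Output: "D"
Token 2: literal('Q'). Output: "DQ"
Token 3: backref(off=1, len=1). Copied 'Q' from pos 1. Output: "DQQ"
Token 4: backref(off=2, len=6) (overlapping!). Copied 'QQQQQQ' from pos 1. Output: "DQQQQQQQQ"
Token 5: literal('Q'). Output: "DQQQQQQQQQ"
Token 6: literal('E'). Output: "DQQQQQQQQQE"

Answer: DQQQQQQQQQE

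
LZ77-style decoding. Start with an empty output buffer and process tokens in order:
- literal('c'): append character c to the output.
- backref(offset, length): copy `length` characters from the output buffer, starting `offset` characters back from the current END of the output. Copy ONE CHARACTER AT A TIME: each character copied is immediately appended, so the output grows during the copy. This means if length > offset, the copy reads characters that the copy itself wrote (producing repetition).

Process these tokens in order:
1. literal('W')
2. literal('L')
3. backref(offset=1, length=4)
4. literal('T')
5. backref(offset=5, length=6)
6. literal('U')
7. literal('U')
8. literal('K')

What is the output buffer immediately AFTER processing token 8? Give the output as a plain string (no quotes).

Token 1: literal('W'). Output: "W"
Token 2: literal('L'). Output: "WL"
Token 3: backref(off=1, len=4) (overlapping!). Copied 'LLLL' from pos 1. Output: "WLLLLL"
Token 4: literal('T'). Output: "WLLLLLT"
Token 5: backref(off=5, len=6) (overlapping!). Copied 'LLLLTL' from pos 2. Output: "WLLLLLTLLLLTL"
Token 6: literal('U'). Output: "WLLLLLTLLLLTLU"
Token 7: literal('U'). Output: "WLLLLLTLLLLTLUU"
Token 8: literal('K'). Output: "WLLLLLTLLLLTLUUK"

Answer: WLLLLLTLLLLTLUUK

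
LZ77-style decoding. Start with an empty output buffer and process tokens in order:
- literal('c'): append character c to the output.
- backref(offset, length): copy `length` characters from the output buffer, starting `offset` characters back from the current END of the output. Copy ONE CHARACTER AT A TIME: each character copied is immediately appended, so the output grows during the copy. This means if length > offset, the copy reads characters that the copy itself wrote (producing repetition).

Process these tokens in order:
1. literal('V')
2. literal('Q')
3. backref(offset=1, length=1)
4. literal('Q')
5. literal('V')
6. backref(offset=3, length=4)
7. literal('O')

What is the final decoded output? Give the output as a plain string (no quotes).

Token 1: literal('V'). Output: "V"
Token 2: literal('Q'). Output: "VQ"
Token 3: backref(off=1, len=1). Copied 'Q' from pos 1. Output: "VQQ"
Token 4: literal('Q'). Output: "VQQQ"
Token 5: literal('V'). Output: "VQQQV"
Token 6: backref(off=3, len=4) (overlapping!). Copied 'QQVQ' from pos 2. Output: "VQQQVQQVQ"
Token 7: literal('O'). Output: "VQQQVQQVQO"

Answer: VQQQVQQVQO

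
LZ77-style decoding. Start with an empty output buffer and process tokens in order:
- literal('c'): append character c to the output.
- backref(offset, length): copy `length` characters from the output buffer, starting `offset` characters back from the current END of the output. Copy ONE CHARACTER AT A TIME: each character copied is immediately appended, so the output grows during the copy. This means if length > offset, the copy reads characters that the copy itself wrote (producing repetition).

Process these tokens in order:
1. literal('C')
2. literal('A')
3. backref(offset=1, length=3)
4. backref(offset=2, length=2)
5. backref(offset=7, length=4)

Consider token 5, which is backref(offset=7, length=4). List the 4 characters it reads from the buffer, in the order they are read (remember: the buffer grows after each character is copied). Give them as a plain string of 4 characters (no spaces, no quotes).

Answer: CAAA

Derivation:
Token 1: literal('C'). Output: "C"
Token 2: literal('A'). Output: "CA"
Token 3: backref(off=1, len=3) (overlapping!). Copied 'AAA' from pos 1. Output: "CAAAA"
Token 4: backref(off=2, len=2). Copied 'AA' from pos 3. Output: "CAAAAAA"
Token 5: backref(off=7, len=4). Buffer before: "CAAAAAA" (len 7)
  byte 1: read out[0]='C', append. Buffer now: "CAAAAAAC"
  byte 2: read out[1]='A', append. Buffer now: "CAAAAAACA"
  byte 3: read out[2]='A', append. Buffer now: "CAAAAAACAA"
  byte 4: read out[3]='A', append. Buffer now: "CAAAAAACAAA"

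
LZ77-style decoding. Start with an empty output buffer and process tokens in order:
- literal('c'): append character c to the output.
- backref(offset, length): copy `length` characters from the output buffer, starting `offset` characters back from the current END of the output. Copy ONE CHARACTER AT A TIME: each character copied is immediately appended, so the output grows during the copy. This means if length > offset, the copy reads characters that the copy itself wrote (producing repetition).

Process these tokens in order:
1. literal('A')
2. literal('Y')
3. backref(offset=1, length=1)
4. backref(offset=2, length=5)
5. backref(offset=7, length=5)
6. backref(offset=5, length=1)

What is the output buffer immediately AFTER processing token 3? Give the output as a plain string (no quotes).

Answer: AYY

Derivation:
Token 1: literal('A'). Output: "A"
Token 2: literal('Y'). Output: "AY"
Token 3: backref(off=1, len=1). Copied 'Y' from pos 1. Output: "AYY"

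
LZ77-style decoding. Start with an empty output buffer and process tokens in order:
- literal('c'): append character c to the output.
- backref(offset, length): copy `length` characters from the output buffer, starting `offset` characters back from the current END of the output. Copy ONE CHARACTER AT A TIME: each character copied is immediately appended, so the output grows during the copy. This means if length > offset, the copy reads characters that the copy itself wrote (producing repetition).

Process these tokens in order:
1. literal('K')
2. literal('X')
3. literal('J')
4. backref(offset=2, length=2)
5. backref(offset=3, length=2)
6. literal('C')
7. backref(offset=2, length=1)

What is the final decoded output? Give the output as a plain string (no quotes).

Answer: KXJXJJXCX

Derivation:
Token 1: literal('K'). Output: "K"
Token 2: literal('X'). Output: "KX"
Token 3: literal('J'). Output: "KXJ"
Token 4: backref(off=2, len=2). Copied 'XJ' from pos 1. Output: "KXJXJ"
Token 5: backref(off=3, len=2). Copied 'JX' from pos 2. Output: "KXJXJJX"
Token 6: literal('C'). Output: "KXJXJJXC"
Token 7: backref(off=2, len=1). Copied 'X' from pos 6. Output: "KXJXJJXCX"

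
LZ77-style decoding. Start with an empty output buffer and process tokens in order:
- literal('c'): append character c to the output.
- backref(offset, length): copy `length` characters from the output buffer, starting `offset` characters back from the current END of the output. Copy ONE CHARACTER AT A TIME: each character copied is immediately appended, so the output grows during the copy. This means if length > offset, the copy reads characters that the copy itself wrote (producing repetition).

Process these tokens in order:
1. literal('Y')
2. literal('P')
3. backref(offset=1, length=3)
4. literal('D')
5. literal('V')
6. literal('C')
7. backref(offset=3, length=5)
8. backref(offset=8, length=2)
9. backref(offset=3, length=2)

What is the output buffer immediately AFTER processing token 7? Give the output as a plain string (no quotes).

Token 1: literal('Y'). Output: "Y"
Token 2: literal('P'). Output: "YP"
Token 3: backref(off=1, len=3) (overlapping!). Copied 'PPP' from pos 1. Output: "YPPPP"
Token 4: literal('D'). Output: "YPPPPD"
Token 5: literal('V'). Output: "YPPPPDV"
Token 6: literal('C'). Output: "YPPPPDVC"
Token 7: backref(off=3, len=5) (overlapping!). Copied 'DVCDV' from pos 5. Output: "YPPPPDVCDVCDV"

Answer: YPPPPDVCDVCDV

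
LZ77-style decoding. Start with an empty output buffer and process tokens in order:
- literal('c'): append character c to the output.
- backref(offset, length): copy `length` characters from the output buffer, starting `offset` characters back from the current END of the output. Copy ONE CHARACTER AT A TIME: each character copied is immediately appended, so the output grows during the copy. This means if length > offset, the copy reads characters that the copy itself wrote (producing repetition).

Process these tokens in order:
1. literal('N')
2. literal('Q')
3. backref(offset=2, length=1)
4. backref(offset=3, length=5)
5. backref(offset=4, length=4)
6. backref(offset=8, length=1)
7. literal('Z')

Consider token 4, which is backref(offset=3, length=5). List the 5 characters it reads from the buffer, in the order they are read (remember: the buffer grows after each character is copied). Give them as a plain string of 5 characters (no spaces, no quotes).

Token 1: literal('N'). Output: "N"
Token 2: literal('Q'). Output: "NQ"
Token 3: backref(off=2, len=1). Copied 'N' from pos 0. Output: "NQN"
Token 4: backref(off=3, len=5). Buffer before: "NQN" (len 3)
  byte 1: read out[0]='N', append. Buffer now: "NQNN"
  byte 2: read out[1]='Q', append. Buffer now: "NQNNQ"
  byte 3: read out[2]='N', append. Buffer now: "NQNNQN"
  byte 4: read out[3]='N', append. Buffer now: "NQNNQNN"
  byte 5: read out[4]='Q', append. Buffer now: "NQNNQNNQ"

Answer: NQNNQ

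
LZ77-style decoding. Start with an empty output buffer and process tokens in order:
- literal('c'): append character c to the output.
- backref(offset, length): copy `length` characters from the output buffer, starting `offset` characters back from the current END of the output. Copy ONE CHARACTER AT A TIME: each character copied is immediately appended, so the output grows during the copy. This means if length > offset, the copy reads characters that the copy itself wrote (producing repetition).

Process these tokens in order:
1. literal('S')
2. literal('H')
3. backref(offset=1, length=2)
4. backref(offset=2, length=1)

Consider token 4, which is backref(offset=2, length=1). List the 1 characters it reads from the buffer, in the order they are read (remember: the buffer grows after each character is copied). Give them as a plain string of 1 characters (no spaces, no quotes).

Answer: H

Derivation:
Token 1: literal('S'). Output: "S"
Token 2: literal('H'). Output: "SH"
Token 3: backref(off=1, len=2) (overlapping!). Copied 'HH' from pos 1. Output: "SHHH"
Token 4: backref(off=2, len=1). Buffer before: "SHHH" (len 4)
  byte 1: read out[2]='H', append. Buffer now: "SHHHH"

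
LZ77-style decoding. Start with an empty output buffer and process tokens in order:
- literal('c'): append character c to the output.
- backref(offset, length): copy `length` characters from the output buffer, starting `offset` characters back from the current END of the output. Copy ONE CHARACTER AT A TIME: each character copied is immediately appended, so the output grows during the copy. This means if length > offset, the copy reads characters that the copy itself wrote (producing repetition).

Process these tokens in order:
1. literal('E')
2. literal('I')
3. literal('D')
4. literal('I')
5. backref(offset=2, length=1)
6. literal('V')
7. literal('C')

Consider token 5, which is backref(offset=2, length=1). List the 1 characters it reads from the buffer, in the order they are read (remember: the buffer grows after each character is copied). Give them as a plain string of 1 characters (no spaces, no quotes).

Answer: D

Derivation:
Token 1: literal('E'). Output: "E"
Token 2: literal('I'). Output: "EI"
Token 3: literal('D'). Output: "EID"
Token 4: literal('I'). Output: "EIDI"
Token 5: backref(off=2, len=1). Buffer before: "EIDI" (len 4)
  byte 1: read out[2]='D', append. Buffer now: "EIDID"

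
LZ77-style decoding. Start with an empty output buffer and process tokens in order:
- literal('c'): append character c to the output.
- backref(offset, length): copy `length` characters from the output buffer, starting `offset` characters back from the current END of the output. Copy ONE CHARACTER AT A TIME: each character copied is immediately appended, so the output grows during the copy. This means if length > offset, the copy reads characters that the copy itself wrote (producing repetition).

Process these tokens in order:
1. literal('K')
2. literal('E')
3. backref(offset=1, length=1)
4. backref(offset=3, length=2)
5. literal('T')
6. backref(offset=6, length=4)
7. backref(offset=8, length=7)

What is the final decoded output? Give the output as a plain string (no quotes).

Token 1: literal('K'). Output: "K"
Token 2: literal('E'). Output: "KE"
Token 3: backref(off=1, len=1). Copied 'E' from pos 1. Output: "KEE"
Token 4: backref(off=3, len=2). Copied 'KE' from pos 0. Output: "KEEKE"
Token 5: literal('T'). Output: "KEEKET"
Token 6: backref(off=6, len=4). Copied 'KEEK' from pos 0. Output: "KEEKETKEEK"
Token 7: backref(off=8, len=7). Copied 'EKETKEE' from pos 2. Output: "KEEKETKEEKEKETKEE"

Answer: KEEKETKEEKEKETKEE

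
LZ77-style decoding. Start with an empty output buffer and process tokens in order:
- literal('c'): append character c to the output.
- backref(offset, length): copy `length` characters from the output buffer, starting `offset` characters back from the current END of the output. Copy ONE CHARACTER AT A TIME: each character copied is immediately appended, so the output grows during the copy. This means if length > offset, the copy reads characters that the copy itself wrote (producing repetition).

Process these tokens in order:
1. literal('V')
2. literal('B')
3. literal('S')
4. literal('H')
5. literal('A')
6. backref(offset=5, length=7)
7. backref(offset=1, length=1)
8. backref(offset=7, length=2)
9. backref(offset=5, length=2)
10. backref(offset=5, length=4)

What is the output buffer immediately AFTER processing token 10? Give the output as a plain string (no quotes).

Answer: VBSHAVBSHAVBBBSVBBBSV

Derivation:
Token 1: literal('V'). Output: "V"
Token 2: literal('B'). Output: "VB"
Token 3: literal('S'). Output: "VBS"
Token 4: literal('H'). Output: "VBSH"
Token 5: literal('A'). Output: "VBSHA"
Token 6: backref(off=5, len=7) (overlapping!). Copied 'VBSHAVB' from pos 0. Output: "VBSHAVBSHAVB"
Token 7: backref(off=1, len=1). Copied 'B' from pos 11. Output: "VBSHAVBSHAVBB"
Token 8: backref(off=7, len=2). Copied 'BS' from pos 6. Output: "VBSHAVBSHAVBBBS"
Token 9: backref(off=5, len=2). Copied 'VB' from pos 10. Output: "VBSHAVBSHAVBBBSVB"
Token 10: backref(off=5, len=4). Copied 'BBSV' from pos 12. Output: "VBSHAVBSHAVBBBSVBBBSV"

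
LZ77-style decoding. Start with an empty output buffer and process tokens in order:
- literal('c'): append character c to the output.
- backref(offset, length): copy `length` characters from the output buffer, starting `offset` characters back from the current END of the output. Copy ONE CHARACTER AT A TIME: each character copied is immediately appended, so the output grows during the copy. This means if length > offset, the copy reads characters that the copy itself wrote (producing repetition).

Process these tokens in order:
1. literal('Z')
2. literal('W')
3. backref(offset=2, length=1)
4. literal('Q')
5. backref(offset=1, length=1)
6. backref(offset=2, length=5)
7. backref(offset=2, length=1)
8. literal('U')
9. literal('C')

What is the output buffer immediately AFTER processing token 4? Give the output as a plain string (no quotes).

Token 1: literal('Z'). Output: "Z"
Token 2: literal('W'). Output: "ZW"
Token 3: backref(off=2, len=1). Copied 'Z' from pos 0. Output: "ZWZ"
Token 4: literal('Q'). Output: "ZWZQ"

Answer: ZWZQ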